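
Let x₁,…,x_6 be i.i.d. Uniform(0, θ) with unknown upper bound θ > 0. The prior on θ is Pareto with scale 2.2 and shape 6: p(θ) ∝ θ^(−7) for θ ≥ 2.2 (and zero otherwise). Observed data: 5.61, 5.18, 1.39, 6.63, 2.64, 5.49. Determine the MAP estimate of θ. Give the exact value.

θ̂_MAP = 6.63

The Uniform(0, θ) likelihood is θ^(−n) for θ ≥ max(xᵢ), zero otherwise. Here max(xᵢ) = 6.63.
Posterior ∝ θ^(−7) · θ^(−6) = θ^(−13) on θ ≥ max(2.2, 6.63) = 6.63.
This density is strictly decreasing in θ, so the posterior mode lies at the lower boundary of the support.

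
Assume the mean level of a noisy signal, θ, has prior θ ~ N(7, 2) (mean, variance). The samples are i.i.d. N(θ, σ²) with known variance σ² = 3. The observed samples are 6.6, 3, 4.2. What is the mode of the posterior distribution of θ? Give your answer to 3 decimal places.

n = 3; x̄ = (6.6 + 3 + 4.2)/3 = 13.8/3 = 4.6.
For a Normal prior and Normal likelihood with known variance, the posterior is Normal; its mode equals its mean, the precision-weighted average.
Prior precision 1/σ₀² = 1/2 = 0.5; data precision n/σ² = 3/3 = 1.
θ̂ = (0.5·7 + 1·4.6) / (0.5 + 1) = 8.1/1.5 = 5.400.

θ̂_MAP = 5.400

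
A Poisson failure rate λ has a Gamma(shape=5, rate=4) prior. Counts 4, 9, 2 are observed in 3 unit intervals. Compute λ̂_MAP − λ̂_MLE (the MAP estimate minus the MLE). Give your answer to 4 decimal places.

MAP − MLE = -2.2857

Σxᵢ = 15. Posterior is Gamma(20, 7); MAP = (20−1)/7 = 19/7 ≈ 2.71429.
MLE = x̄ = 15/3 ≈ 5.00000.
Difference = 19/7 − 15/3 = -16/7 ≈ -2.2857.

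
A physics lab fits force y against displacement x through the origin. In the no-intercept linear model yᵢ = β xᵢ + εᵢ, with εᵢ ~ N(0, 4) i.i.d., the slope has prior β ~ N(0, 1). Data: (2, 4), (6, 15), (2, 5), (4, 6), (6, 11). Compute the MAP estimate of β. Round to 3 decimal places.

β̂_MAP = 1.980

log p(β | y) = −Σ(yᵢ − βxᵢ)²/(2·4) − β²/(2·1) + const.
Setting the derivative to zero: Σxᵢ(yᵢ − βxᵢ)/4 − β/1 = 0, so β = Σxᵢyᵢ / (Σxᵢ² + σ²/τ²).
Σxᵢyᵢ = 2·4 + 6·15 + 2·5 + 4·6 + 6·11 = 198; Σxᵢ² = 96; σ²/τ² = 4.
β̂_MAP = 198 / (96 + 4) = 198/100 ≈ 1.980.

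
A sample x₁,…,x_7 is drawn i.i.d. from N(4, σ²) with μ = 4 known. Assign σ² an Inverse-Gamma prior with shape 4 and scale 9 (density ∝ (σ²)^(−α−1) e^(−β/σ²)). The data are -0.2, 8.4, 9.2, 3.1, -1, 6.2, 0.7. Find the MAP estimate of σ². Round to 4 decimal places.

Sum of squared deviations about the known mean: SS = (-0.2−4)² + (8.4−4)² + (9.2−4)² + (3.1−4)² + (-1−4)² + (6.2−4)² + (0.7−4)² = 105.58.
The Normal likelihood contributes (σ²)^(−n/2) exp(−SS/(2σ²)), so the posterior is Inverse-Gamma(α + n/2, β + SS/2) = Inverse-Gamma(7.5, 61.79).
The mode of Inverse-Gamma(a, b) is b/(a+1) = 61.79/8.5 ≈ 7.2694.

σ̂²_MAP = 7.2694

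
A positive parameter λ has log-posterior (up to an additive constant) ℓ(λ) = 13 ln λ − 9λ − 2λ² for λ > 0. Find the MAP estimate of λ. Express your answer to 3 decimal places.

ℓ'(λ) = 13/λ − 9 − 4λ. Setting this to zero and multiplying by λ: 4λ² + 9λ − 13 = 0.
λ = (−9 + √(9² + 4·4·13)) / (2·4) = (−9 + √289) / 8 = (−9 + 17)/8 = 1.
ℓ''(λ) = −13/λ² − 4 < 0, confirming a maximum.

λ̂_MAP = 1.000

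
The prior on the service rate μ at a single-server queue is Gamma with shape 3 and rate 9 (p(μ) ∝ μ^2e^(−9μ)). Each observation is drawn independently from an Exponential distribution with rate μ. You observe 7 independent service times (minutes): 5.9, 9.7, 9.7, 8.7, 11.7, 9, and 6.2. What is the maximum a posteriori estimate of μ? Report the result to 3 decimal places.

μ̂_MAP = 0.129

The Exponential(rate=μ) likelihood is ∝ μ^n e^(−μΣtᵢ). Here n = 7 and Σtᵢ = 5.9 + 9.7 + 9.7 + 8.7 + 11.7 + 9 + 6.2 = 60.9.
Posterior ∝ μ^2e^(−9μ) · μ^7e^(−60.9μ) = μ^9e^(−69.9μ), i.e. Gamma(10, 69.9).
Mode = (a−1)/b = 9/69.9 ≈ 0.129.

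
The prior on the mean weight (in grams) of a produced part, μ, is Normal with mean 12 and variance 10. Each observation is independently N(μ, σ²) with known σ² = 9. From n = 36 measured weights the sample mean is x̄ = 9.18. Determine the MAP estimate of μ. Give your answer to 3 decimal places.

n = 36, x̄ = 9.18.
For a Normal prior and Normal likelihood with known variance, the posterior is Normal; its mode equals its mean, the precision-weighted average.
Prior precision 1/σ₀² = 1/10 = 0.1; data precision n/σ² = 36/9 = 4.
μ̂ = (0.1·12 + 4·9.18) / (0.1 + 4) = 37.92/4.1 = 1896/205 ≈ 9.249.

μ̂_MAP = 9.249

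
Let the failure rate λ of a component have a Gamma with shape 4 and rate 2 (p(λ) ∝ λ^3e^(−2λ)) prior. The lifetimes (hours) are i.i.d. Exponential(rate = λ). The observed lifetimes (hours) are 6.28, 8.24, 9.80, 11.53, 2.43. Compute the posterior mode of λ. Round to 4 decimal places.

λ̂_MAP = 0.1986

The Exponential(rate=λ) likelihood is ∝ λ^n e^(−λΣtᵢ). Here n = 5 and Σtᵢ = 6.28 + 8.24 + 9.80 + 11.53 + 2.43 = 38.28.
Posterior ∝ λ^3e^(−2λ) · λ^5e^(−38.28λ) = λ^8e^(−40.28λ), i.e. Gamma(9, 40.28).
Mode = (a−1)/b = 8/40.28 ≈ 0.1986.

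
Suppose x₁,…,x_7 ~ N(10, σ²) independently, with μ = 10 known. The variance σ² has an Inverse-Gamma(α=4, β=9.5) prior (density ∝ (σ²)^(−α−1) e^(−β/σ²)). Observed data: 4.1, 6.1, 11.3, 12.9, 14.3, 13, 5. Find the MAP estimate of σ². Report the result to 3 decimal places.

Sum of squared deviations about the known mean: SS = (4.1−10)² + (6.1−10)² + (11.3−10)² + (12.9−10)² + (14.3−10)² + (13−10)² + (5−10)² = 112.61.
The Normal likelihood contributes (σ²)^(−n/2) exp(−SS/(2σ²)), so the posterior is Inverse-Gamma(α + n/2, β + SS/2) = Inverse-Gamma(7.5, 65.805).
The mode of Inverse-Gamma(a, b) is b/(a+1) = 65.805/8.5 ≈ 7.742.

σ̂²_MAP = 7.742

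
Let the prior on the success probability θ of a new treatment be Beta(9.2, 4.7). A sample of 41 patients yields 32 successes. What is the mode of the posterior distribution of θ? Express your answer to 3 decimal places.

Prior: Beta(9.2, 4.7).
Data: 32 successes in 41 trials. The binomial likelihood contributes θ^32(1−θ)^9, so the posterior is Beta(9.2+32, 4.7+9) = Beta(41.2, 13.7).
For Beta(a, b) with a, b > 1 the mode is (a−1)/(a+b−2) = 40.2/52.9 ≈ 0.760.

θ̂_MAP = 0.760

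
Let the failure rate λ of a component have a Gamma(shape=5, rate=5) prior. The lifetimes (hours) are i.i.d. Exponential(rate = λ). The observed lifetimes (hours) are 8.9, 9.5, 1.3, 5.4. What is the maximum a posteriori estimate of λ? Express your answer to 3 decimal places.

λ̂_MAP = 0.266

The Exponential(rate=λ) likelihood is ∝ λ^n e^(−λΣtᵢ). Here n = 4 and Σtᵢ = 8.9 + 9.5 + 1.3 + 5.4 = 25.1.
Posterior ∝ λ^4e^(−5λ) · λ^4e^(−25.1λ) = λ^8e^(−30.1λ), i.e. Gamma(9, 30.1).
Mode = (a−1)/b = 8/30.1 ≈ 0.266.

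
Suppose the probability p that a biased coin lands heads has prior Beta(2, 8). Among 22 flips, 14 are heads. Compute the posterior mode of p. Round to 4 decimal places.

Prior: Beta(2, 8).
Data: 14 successes in 22 trials. The binomial likelihood contributes p^14(1−p)^8, so the posterior is Beta(2+14, 8+8) = Beta(16, 16).
For Beta(a, b) with a, b > 1 the mode is (a−1)/(a+b−2) = 15/30 ≈ 0.5000.

p̂_MAP = 0.5000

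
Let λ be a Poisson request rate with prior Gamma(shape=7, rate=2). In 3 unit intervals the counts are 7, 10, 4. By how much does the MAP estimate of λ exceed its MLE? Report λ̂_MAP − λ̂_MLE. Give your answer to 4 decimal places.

MAP − MLE = -1.6000

Σxᵢ = 21. Posterior is Gamma(28, 5); MAP = (28−1)/5 = 27/5 ≈ 5.40000.
MLE = x̄ = 21/3 ≈ 7.00000.
Difference = 27/5 − 21/3 = -8/5 ≈ -1.6000.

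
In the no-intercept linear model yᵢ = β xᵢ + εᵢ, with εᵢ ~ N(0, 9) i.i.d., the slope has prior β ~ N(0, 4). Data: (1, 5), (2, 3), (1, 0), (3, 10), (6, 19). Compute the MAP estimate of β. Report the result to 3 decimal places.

β̂_MAP = 2.911

log p(β | y) = −Σ(yᵢ − βxᵢ)²/(2·9) − β²/(2·4) + const.
Setting the derivative to zero: Σxᵢ(yᵢ − βxᵢ)/9 − β/4 = 0, so β = Σxᵢyᵢ / (Σxᵢ² + σ²/τ²).
Σxᵢyᵢ = 1·5 + 2·3 + 1·0 + 3·10 + 6·19 = 155; Σxᵢ² = 51; σ²/τ² = 2.25.
β̂_MAP = 155 / (51 + 2.25) = 155/53.25 ≈ 2.911.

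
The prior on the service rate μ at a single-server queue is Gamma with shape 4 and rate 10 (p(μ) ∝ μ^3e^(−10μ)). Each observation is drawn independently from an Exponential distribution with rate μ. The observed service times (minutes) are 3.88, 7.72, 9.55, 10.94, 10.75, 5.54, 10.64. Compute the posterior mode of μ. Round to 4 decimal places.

μ̂_MAP = 0.1449

The Exponential(rate=μ) likelihood is ∝ μ^n e^(−μΣtᵢ). Here n = 7 and Σtᵢ = 3.88 + 7.72 + 9.55 + 10.94 + 10.75 + 5.54 + 10.64 = 59.02.
Posterior ∝ μ^3e^(−10μ) · μ^7e^(−59.02μ) = μ^10e^(−69.02μ), i.e. Gamma(11, 69.02).
Mode = (a−1)/b = 10/69.02 ≈ 0.1449.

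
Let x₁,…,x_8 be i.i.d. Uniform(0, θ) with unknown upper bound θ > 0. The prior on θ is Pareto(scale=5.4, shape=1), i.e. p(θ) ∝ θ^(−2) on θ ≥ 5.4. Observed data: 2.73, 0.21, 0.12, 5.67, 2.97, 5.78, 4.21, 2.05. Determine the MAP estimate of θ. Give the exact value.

θ̂_MAP = 5.78

The Uniform(0, θ) likelihood is θ^(−n) for θ ≥ max(xᵢ), zero otherwise. Here max(xᵢ) = 5.78.
Posterior ∝ θ^(−2) · θ^(−8) = θ^(−10) on θ ≥ max(5.4, 5.78) = 5.78.
This density is strictly decreasing in θ, so the posterior mode lies at the lower boundary of the support.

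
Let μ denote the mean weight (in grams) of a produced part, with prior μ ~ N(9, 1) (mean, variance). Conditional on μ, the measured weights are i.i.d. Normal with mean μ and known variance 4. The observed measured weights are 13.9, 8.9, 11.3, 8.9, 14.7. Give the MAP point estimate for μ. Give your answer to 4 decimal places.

μ̂_MAP = 10.4111

n = 5; x̄ = (13.9 + 8.9 + 11.3 + 8.9 + 14.7)/5 = 57.7/5 = 11.54.
For a Normal prior and Normal likelihood with known variance, the posterior is Normal; its mode equals its mean, the precision-weighted average.
Prior precision 1/σ₀² = 1/1 = 1; data precision n/σ² = 5/4 = 1.25.
μ̂ = (1·9 + 1.25·11.54) / (1 + 1.25) = 23.425/2.25 = 937/90 ≈ 10.4111.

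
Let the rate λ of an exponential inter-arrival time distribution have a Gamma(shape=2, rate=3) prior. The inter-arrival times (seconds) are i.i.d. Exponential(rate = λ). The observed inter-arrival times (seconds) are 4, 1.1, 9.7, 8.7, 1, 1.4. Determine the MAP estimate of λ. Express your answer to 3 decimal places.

λ̂_MAP = 0.242

The Exponential(rate=λ) likelihood is ∝ λ^n e^(−λΣtᵢ). Here n = 6 and Σtᵢ = 4 + 1.1 + 9.7 + 8.7 + 1 + 1.4 = 25.9.
Posterior ∝ λe^(−3λ) · λ^6e^(−25.9λ) = λ^7e^(−28.9λ), i.e. Gamma(8, 28.9).
Mode = (a−1)/b = 7/28.9 ≈ 0.242.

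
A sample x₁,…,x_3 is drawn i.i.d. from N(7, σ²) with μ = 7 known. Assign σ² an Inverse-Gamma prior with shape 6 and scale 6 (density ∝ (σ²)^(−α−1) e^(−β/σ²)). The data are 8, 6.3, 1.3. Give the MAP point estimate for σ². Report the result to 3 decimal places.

Sum of squared deviations about the known mean: SS = (8−7)² + (6.3−7)² + (1.3−7)² = 33.98.
The Normal likelihood contributes (σ²)^(−n/2) exp(−SS/(2σ²)), so the posterior is Inverse-Gamma(α + n/2, β + SS/2) = Inverse-Gamma(7.5, 22.99).
The mode of Inverse-Gamma(a, b) is b/(a+1) = 22.99/8.5 ≈ 2.705.

σ̂²_MAP = 2.705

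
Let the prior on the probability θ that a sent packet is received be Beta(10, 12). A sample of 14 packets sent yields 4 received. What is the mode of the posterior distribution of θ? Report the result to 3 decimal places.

Prior: Beta(10, 12).
Data: 4 successes in 14 trials. The binomial likelihood contributes θ^4(1−θ)^10, so the posterior is Beta(10+4, 12+10) = Beta(14, 22).
For Beta(a, b) with a, b > 1 the mode is (a−1)/(a+b−2) = 13/34 ≈ 0.382.

θ̂_MAP = 0.382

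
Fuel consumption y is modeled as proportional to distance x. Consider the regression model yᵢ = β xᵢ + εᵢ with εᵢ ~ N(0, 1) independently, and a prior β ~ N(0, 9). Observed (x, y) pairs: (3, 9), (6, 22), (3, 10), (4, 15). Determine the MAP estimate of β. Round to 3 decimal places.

β̂_MAP = 3.552

log p(β | y) = −Σ(yᵢ − βxᵢ)²/(2·1) − β²/(2·9) + const.
Setting the derivative to zero: Σxᵢ(yᵢ − βxᵢ)/1 − β/9 = 0, so β = Σxᵢyᵢ / (Σxᵢ² + σ²/τ²).
Σxᵢyᵢ = 3·9 + 6·22 + 3·10 + 4·15 = 249; Σxᵢ² = 70; σ²/τ² = 1/9.
β̂_MAP = 249 / (70 + 1/9) = 249/(631/9) = 2241/631 ≈ 3.552.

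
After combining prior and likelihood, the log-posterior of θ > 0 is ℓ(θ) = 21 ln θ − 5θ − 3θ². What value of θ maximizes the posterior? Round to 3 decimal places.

ℓ'(θ) = 21/θ − 5 − 6θ. Setting this to zero and multiplying by θ: 6θ² + 5θ − 21 = 0.
θ = (−5 + √(5² + 4·6·21)) / (2·6) = (−5 + √529) / 12 = (−5 + 23)/12 = 3/2.
ℓ''(θ) = −21/θ² − 6 < 0, confirming a maximum.

θ̂_MAP = 1.500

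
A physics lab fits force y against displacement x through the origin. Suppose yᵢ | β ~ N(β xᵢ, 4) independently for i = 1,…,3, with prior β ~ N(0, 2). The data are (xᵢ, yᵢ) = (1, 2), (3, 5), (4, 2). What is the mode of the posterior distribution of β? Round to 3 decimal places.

β̂_MAP = 0.893

log p(β | y) = −Σ(yᵢ − βxᵢ)²/(2·4) − β²/(2·2) + const.
Setting the derivative to zero: Σxᵢ(yᵢ − βxᵢ)/4 − β/2 = 0, so β = Σxᵢyᵢ / (Σxᵢ² + σ²/τ²).
Σxᵢyᵢ = 1·2 + 3·5 + 4·2 = 25; Σxᵢ² = 26; σ²/τ² = 2.
β̂_MAP = 25 / (26 + 2) = 25/28 ≈ 0.893.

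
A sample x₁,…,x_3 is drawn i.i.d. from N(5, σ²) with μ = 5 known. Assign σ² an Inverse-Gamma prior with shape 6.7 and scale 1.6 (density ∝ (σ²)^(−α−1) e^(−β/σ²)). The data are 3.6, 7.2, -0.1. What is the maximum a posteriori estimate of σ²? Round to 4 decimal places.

σ̂²_MAP = 1.9571

Sum of squared deviations about the known mean: SS = (3.6−5)² + (7.2−5)² + (-0.1−5)² = 32.81.
The Normal likelihood contributes (σ²)^(−n/2) exp(−SS/(2σ²)), so the posterior is Inverse-Gamma(α + n/2, β + SS/2) = Inverse-Gamma(8.2, 18.005).
The mode of Inverse-Gamma(a, b) is b/(a+1) = 18.005/9.2 ≈ 1.9571.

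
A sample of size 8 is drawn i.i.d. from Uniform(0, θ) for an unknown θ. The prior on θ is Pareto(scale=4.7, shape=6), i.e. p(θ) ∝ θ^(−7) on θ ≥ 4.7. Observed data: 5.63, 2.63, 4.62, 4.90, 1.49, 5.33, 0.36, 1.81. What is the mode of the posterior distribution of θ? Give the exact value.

θ̂_MAP = 5.63

The Uniform(0, θ) likelihood is θ^(−n) for θ ≥ max(xᵢ), zero otherwise. Here max(xᵢ) = 5.63.
Posterior ∝ θ^(−7) · θ^(−8) = θ^(−15) on θ ≥ max(4.7, 5.63) = 5.63.
This density is strictly decreasing in θ, so the posterior mode lies at the lower boundary of the support.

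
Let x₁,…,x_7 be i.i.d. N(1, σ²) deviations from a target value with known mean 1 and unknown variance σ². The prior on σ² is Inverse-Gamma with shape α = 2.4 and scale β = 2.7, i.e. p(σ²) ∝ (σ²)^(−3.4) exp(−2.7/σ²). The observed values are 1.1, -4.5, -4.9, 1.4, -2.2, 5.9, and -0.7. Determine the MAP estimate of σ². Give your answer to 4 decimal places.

Sum of squared deviations about the known mean: SS = (1.1−1)² + (-4.5−1)² + (-4.9−1)² + (1.4−1)² + (-2.2−1)² + (5.9−1)² + (-0.7−1)² = 102.37.
The Normal likelihood contributes (σ²)^(−n/2) exp(−SS/(2σ²)), so the posterior is Inverse-Gamma(α + n/2, β + SS/2) = Inverse-Gamma(5.9, 53.885).
The mode of Inverse-Gamma(a, b) is b/(a+1) = 53.885/6.9 ≈ 7.8094.

σ̂²_MAP = 7.8094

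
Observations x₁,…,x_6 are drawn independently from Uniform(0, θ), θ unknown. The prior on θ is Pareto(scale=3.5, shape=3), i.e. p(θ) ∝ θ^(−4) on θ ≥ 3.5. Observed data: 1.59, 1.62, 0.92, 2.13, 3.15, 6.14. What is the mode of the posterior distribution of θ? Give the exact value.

The Uniform(0, θ) likelihood is θ^(−n) for θ ≥ max(xᵢ), zero otherwise. Here max(xᵢ) = 6.14.
Posterior ∝ θ^(−4) · θ^(−6) = θ^(−10) on θ ≥ max(3.5, 6.14) = 6.14.
This density is strictly decreasing in θ, so the posterior mode lies at the lower boundary of the support.

θ̂_MAP = 6.14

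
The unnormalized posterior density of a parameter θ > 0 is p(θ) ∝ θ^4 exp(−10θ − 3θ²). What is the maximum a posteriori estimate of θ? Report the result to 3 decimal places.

θ̂_MAP = 0.333

ℓ'(θ) = 4/θ − 10 − 6θ. Setting this to zero and multiplying by θ: 6θ² + 10θ − 4 = 0.
θ = (−10 + √(10² + 4·6·4)) / (2·6) = (−10 + √196) / 12 = (−10 + 14)/12 = 1/3.
ℓ''(θ) = −4/θ² − 6 < 0, confirming a maximum.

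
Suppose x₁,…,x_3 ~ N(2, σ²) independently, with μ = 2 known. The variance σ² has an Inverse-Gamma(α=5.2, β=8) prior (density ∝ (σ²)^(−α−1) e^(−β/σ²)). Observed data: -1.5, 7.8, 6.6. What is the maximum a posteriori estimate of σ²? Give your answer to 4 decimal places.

Sum of squared deviations about the known mean: SS = (-1.5−2)² + (7.8−2)² + (6.6−2)² = 67.05.
The Normal likelihood contributes (σ²)^(−n/2) exp(−SS/(2σ²)), so the posterior is Inverse-Gamma(α + n/2, β + SS/2) = Inverse-Gamma(6.7, 41.525).
The mode of Inverse-Gamma(a, b) is b/(a+1) = 41.525/7.7 ≈ 5.3929.

σ̂²_MAP = 5.3929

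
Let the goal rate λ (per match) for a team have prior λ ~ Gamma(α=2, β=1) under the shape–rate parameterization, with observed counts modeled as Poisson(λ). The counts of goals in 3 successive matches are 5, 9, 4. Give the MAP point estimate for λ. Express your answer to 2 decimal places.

λ̂_MAP = 4.75

Σxᵢ = 5+9+4 = 18, with n = 3.
Posterior ∝ λe^(−1λ) · λ^18e^(−3λ) = λ^19e^(−4λ), i.e. Gamma(shape=20, rate=4).
The mode of a Gamma(a, b) with a ≥ 1 (shape–rate) is (a−1)/b = 19/4 ≈ 4.75.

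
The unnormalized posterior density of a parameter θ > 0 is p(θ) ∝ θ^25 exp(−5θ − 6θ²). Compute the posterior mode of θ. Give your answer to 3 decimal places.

θ̂_MAP = 1.250

ℓ'(θ) = 25/θ − 5 − 12θ. Setting this to zero and multiplying by θ: 12θ² + 5θ − 25 = 0.
θ = (−5 + √(5² + 4·12·25)) / (2·12) = (−5 + √1225) / 24 = (−5 + 35)/24 = 5/4.
ℓ''(θ) = −25/θ² − 12 < 0, confirming a maximum.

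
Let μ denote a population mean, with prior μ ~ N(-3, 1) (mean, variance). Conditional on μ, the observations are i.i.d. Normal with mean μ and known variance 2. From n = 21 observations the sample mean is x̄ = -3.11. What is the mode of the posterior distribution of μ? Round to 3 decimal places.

μ̂_MAP = -3.100

n = 21, x̄ = -3.11.
For a Normal prior and Normal likelihood with known variance, the posterior is Normal; its mode equals its mean, the precision-weighted average.
Prior precision 1/σ₀² = 1/1 = 1; data precision n/σ² = 21/2 = 10.5.
μ̂ = (1·(-3) + 10.5·(-3.11)) / (1 + 10.5) = (-35.655)/11.5 = -7131/2300 ≈ -3.100.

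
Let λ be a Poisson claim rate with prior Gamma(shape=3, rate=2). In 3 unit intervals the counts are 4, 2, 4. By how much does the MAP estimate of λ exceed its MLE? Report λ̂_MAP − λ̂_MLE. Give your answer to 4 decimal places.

Σxᵢ = 10. Posterior is Gamma(13, 5); MAP = (13−1)/5 = 12/5 ≈ 2.40000.
MLE = x̄ = 10/3 ≈ 3.33333.
Difference = 12/5 − 10/3 = -14/15 ≈ -0.9333.

MAP − MLE = -0.9333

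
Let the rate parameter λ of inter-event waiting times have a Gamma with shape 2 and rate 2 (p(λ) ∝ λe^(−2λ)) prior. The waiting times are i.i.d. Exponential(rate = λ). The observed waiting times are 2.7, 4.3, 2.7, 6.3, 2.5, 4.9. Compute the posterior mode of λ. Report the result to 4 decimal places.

λ̂_MAP = 0.2756

The Exponential(rate=λ) likelihood is ∝ λ^n e^(−λΣtᵢ). Here n = 6 and Σtᵢ = 2.7 + 4.3 + 2.7 + 6.3 + 2.5 + 4.9 = 23.4.
Posterior ∝ λe^(−2λ) · λ^6e^(−23.4λ) = λ^7e^(−25.4λ), i.e. Gamma(8, 25.4).
Mode = (a−1)/b = 7/25.4 ≈ 0.2756.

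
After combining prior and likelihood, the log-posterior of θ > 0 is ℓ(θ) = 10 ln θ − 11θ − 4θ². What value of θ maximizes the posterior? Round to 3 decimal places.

θ̂_MAP = 0.625

ℓ'(θ) = 10/θ − 11 − 8θ. Setting this to zero and multiplying by θ: 8θ² + 11θ − 10 = 0.
θ = (−11 + √(11² + 4·8·10)) / (2·8) = (−11 + √441) / 16 = (−11 + 21)/16 = 5/8.
ℓ''(θ) = −10/θ² − 8 < 0, confirming a maximum.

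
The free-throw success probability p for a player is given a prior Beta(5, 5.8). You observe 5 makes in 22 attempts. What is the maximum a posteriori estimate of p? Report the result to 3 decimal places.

p̂_MAP = 0.292

Prior: Beta(5, 5.8).
Data: 5 successes in 22 trials. The binomial likelihood contributes p^5(1−p)^17, so the posterior is Beta(5+5, 5.8+17) = Beta(10, 22.8).
For Beta(a, b) with a, b > 1 the mode is (a−1)/(a+b−2) = 9/30.8 ≈ 0.292.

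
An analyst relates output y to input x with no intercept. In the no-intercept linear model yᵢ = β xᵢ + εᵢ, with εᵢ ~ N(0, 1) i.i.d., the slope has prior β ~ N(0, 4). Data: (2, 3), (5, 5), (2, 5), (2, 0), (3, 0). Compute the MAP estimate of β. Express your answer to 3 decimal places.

log p(β | y) = −Σ(yᵢ − βxᵢ)²/(2·1) − β²/(2·4) + const.
Setting the derivative to zero: Σxᵢ(yᵢ − βxᵢ)/1 − β/4 = 0, so β = Σxᵢyᵢ / (Σxᵢ² + σ²/τ²).
Σxᵢyᵢ = 2·3 + 5·5 + 2·5 + 2·0 + 3·0 = 41; Σxᵢ² = 46; σ²/τ² = 0.25.
β̂_MAP = 41 / (46 + 0.25) = 41/46.25 ≈ 0.886.

β̂_MAP = 0.886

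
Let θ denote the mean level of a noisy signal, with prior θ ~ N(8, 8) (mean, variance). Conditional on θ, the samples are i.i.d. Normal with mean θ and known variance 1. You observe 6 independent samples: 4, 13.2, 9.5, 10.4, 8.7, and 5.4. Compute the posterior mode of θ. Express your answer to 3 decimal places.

θ̂_MAP = 8.522

n = 6; x̄ = (4 + 13.2 + 9.5 + 10.4 + 8.7 + 5.4)/6 = 51.2/6 = 128/15 ≈ 8.5333.
For a Normal prior and Normal likelihood with known variance, the posterior is Normal; its mode equals its mean, the precision-weighted average.
Prior precision 1/σ₀² = 1/8 = 0.125; data precision n/σ² = 6/1 = 6.
θ̂ = (0.125·8 + 6·(128/15)) / (0.125 + 6) = 52.2/6.125 = 2088/245 ≈ 8.522.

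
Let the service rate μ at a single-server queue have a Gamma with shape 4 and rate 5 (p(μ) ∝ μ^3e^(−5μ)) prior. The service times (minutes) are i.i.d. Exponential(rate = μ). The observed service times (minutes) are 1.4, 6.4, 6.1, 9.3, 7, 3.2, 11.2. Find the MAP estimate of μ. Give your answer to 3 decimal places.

μ̂_MAP = 0.202

The Exponential(rate=μ) likelihood is ∝ μ^n e^(−μΣtᵢ). Here n = 7 and Σtᵢ = 1.4 + 6.4 + 6.1 + 9.3 + 7 + 3.2 + 11.2 = 44.6.
Posterior ∝ μ^3e^(−5μ) · μ^7e^(−44.6μ) = μ^10e^(−49.6μ), i.e. Gamma(11, 49.6).
Mode = (a−1)/b = 10/49.6 ≈ 0.202.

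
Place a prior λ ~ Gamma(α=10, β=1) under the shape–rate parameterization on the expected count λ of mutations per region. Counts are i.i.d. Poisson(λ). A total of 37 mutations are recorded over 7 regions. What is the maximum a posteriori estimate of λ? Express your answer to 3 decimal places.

λ̂_MAP = 5.750

Σxᵢ = 37, n = 7.
Posterior ∝ λ^9e^(−1λ) · λ^37e^(−7λ) = λ^46e^(−8λ), i.e. Gamma(shape=47, rate=8).
The mode of a Gamma(a, b) with a ≥ 1 (shape–rate) is (a−1)/b = 46/8 ≈ 5.750.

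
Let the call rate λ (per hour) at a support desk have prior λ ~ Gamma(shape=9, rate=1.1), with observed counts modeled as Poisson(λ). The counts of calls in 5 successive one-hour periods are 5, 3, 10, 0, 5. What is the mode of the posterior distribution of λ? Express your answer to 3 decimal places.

λ̂_MAP = 5.082

Σxᵢ = 5+3+10+0+5 = 23, with n = 5.
Posterior ∝ λ^8e^(−1.1λ) · λ^23e^(−5λ) = λ^31e^(−6.1λ), i.e. Gamma(shape=32, rate=6.1).
The mode of a Gamma(a, b) with a ≥ 1 (shape–rate) is (a−1)/b = 31/6.1 ≈ 5.082.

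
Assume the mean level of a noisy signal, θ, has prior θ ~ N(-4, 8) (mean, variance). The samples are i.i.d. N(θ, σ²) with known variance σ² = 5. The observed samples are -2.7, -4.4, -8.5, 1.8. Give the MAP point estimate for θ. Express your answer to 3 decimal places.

n = 4; x̄ = ((-2.7) + (-4.4) + (-8.5) + 1.8)/4 = -13.8/4 = -3.45.
For a Normal prior and Normal likelihood with known variance, the posterior is Normal; its mode equals its mean, the precision-weighted average.
Prior precision 1/σ₀² = 1/8 = 0.125; data precision n/σ² = 4/5 = 0.8.
θ̂ = (0.125·(-4) + 0.8·(-3.45)) / (0.125 + 0.8) = (-3.26)/0.925 = -652/185 ≈ -3.524.

θ̂_MAP = -3.524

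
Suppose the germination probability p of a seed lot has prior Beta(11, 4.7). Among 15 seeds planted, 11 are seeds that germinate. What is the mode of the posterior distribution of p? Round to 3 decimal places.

Prior: Beta(11, 4.7).
Data: 11 successes in 15 trials. The binomial likelihood contributes p^11(1−p)^4, so the posterior is Beta(11+11, 4.7+4) = Beta(22, 8.7).
For Beta(a, b) with a, b > 1 the mode is (a−1)/(a+b−2) = 21/28.7 ≈ 0.732.

p̂_MAP = 0.732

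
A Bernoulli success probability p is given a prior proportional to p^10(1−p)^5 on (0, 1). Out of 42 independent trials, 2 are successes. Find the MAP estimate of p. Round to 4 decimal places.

p̂_MAP = 0.2105

The prior density ∝ p^10(1−p)^5 is the kernel of Beta(11, 6).
Data: 2 successes in 42 trials. The binomial likelihood contributes p^2(1−p)^40, so the posterior is Beta(11+2, 6+40) = Beta(13, 46).
For Beta(a, b) with a, b > 1 the mode is (a−1)/(a+b−2) = 12/57 ≈ 0.2105.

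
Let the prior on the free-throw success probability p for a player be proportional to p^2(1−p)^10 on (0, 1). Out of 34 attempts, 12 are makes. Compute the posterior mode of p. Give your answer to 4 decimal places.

The prior density ∝ p^2(1−p)^10 is the kernel of Beta(3, 11).
Data: 12 successes in 34 trials. The binomial likelihood contributes p^12(1−p)^22, so the posterior is Beta(3+12, 11+22) = Beta(15, 33).
For Beta(a, b) with a, b > 1 the mode is (a−1)/(a+b−2) = 14/46 ≈ 0.3043.

p̂_MAP = 0.3043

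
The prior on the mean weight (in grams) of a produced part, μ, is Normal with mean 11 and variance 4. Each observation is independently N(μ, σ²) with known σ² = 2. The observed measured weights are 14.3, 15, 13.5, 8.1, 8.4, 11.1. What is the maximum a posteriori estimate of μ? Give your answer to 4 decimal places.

n = 6; x̄ = (14.3 + 15 + 13.5 + 8.1 + 8.4 + 11.1)/6 = 70.4/6 = 176/15 ≈ 11.7333.
For a Normal prior and Normal likelihood with known variance, the posterior is Normal; its mode equals its mean, the precision-weighted average.
Prior precision 1/σ₀² = 1/4 = 0.25; data precision n/σ² = 6/2 = 3.
μ̂ = (0.25·11 + 3·(176/15)) / (0.25 + 3) = 37.95/3.25 = 759/65 ≈ 11.6769.

μ̂_MAP = 11.6769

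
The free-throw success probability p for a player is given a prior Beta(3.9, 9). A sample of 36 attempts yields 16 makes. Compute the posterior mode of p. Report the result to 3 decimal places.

p̂_MAP = 0.403

Prior: Beta(3.9, 9).
Data: 16 successes in 36 trials. The binomial likelihood contributes p^16(1−p)^20, so the posterior is Beta(3.9+16, 9+20) = Beta(19.9, 29).
For Beta(a, b) with a, b > 1 the mode is (a−1)/(a+b−2) = 18.9/46.9 ≈ 0.403.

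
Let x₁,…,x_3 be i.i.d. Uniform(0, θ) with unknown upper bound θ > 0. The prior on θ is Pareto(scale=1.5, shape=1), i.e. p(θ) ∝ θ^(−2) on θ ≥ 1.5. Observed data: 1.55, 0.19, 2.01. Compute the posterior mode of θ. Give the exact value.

The Uniform(0, θ) likelihood is θ^(−n) for θ ≥ max(xᵢ), zero otherwise. Here max(xᵢ) = 2.01.
Posterior ∝ θ^(−2) · θ^(−3) = θ^(−5) on θ ≥ max(1.5, 2.01) = 2.01.
This density is strictly decreasing in θ, so the posterior mode lies at the lower boundary of the support.

θ̂_MAP = 2.01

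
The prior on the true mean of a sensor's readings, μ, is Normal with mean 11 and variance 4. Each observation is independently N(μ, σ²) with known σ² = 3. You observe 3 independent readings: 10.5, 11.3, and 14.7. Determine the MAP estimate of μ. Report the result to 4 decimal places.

n = 3; x̄ = (10.5 + 11.3 + 14.7)/3 = 36.5/3 = 73/6 ≈ 12.1667.
For a Normal prior and Normal likelihood with known variance, the posterior is Normal; its mode equals its mean, the precision-weighted average.
Prior precision 1/σ₀² = 1/4 = 0.25; data precision n/σ² = 3/3 = 1.
μ̂ = (0.25·11 + 1·(73/6)) / (0.25 + 1) = (179/12)/1.25 = 179/15 ≈ 11.9333.

μ̂_MAP = 11.9333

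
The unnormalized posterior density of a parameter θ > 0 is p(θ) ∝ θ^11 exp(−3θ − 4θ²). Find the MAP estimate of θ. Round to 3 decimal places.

θ̂_MAP = 1.000

ℓ'(θ) = 11/θ − 3 − 8θ. Setting this to zero and multiplying by θ: 8θ² + 3θ − 11 = 0.
θ = (−3 + √(3² + 4·8·11)) / (2·8) = (−3 + √361) / 16 = (−3 + 19)/16 = 1.
ℓ''(θ) = −11/θ² − 8 < 0, confirming a maximum.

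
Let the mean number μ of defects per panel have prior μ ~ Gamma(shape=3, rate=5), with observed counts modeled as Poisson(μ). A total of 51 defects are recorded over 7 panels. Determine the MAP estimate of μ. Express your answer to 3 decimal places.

μ̂_MAP = 4.417

Σxᵢ = 51, n = 7.
Posterior ∝ μ^2e^(−5μ) · μ^51e^(−7μ) = μ^53e^(−12μ), i.e. Gamma(shape=54, rate=12).
The mode of a Gamma(a, b) with a ≥ 1 (shape–rate) is (a−1)/b = 53/12 ≈ 4.417.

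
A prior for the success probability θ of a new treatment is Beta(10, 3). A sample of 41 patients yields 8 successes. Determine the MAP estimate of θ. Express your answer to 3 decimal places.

Prior: Beta(10, 3).
Data: 8 successes in 41 trials. The binomial likelihood contributes θ^8(1−θ)^33, so the posterior is Beta(10+8, 3+33) = Beta(18, 36).
For Beta(a, b) with a, b > 1 the mode is (a−1)/(a+b−2) = 17/52 ≈ 0.327.

θ̂_MAP = 0.327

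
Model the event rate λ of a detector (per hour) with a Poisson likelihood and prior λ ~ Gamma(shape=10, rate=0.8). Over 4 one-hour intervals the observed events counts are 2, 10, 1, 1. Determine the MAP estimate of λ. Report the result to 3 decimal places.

λ̂_MAP = 4.792

Σxᵢ = 2+10+1+1 = 14, with n = 4.
Posterior ∝ λ^9e^(−0.8λ) · λ^14e^(−4λ) = λ^23e^(−4.8λ), i.e. Gamma(shape=24, rate=4.8).
The mode of a Gamma(a, b) with a ≥ 1 (shape–rate) is (a−1)/b = 23/4.8 ≈ 4.792.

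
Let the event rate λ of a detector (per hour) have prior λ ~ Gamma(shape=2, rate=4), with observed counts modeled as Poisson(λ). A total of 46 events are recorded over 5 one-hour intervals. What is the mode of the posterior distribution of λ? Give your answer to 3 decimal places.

λ̂_MAP = 5.222

Σxᵢ = 46, n = 5.
Posterior ∝ λe^(−4λ) · λ^46e^(−5λ) = λ^47e^(−9λ), i.e. Gamma(shape=48, rate=9).
The mode of a Gamma(a, b) with a ≥ 1 (shape–rate) is (a−1)/b = 47/9 ≈ 5.222.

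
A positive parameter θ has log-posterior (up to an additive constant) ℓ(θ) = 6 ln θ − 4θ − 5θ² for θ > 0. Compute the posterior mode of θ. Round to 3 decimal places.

ℓ'(θ) = 6/θ − 4 − 10θ. Setting this to zero and multiplying by θ: 10θ² + 4θ − 6 = 0.
θ = (−4 + √(4² + 4·10·6)) / (2·10) = (−4 + √256) / 20 = (−4 + 16)/20 = 3/5.
ℓ''(θ) = −6/θ² − 10 < 0, confirming a maximum.

θ̂_MAP = 0.600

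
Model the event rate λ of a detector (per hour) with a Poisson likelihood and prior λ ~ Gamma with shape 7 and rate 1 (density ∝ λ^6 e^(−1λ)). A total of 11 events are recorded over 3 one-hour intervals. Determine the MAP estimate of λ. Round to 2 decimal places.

Σxᵢ = 11, n = 3.
Posterior ∝ λ^6e^(−1λ) · λ^11e^(−3λ) = λ^17e^(−4λ), i.e. Gamma(shape=18, rate=4).
The mode of a Gamma(a, b) with a ≥ 1 (shape–rate) is (a−1)/b = 17/4 ≈ 4.25.

λ̂_MAP = 4.25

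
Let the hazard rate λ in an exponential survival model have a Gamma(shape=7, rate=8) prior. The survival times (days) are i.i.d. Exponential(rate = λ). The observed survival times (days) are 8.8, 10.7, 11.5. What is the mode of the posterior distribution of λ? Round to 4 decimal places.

The Exponential(rate=λ) likelihood is ∝ λ^n e^(−λΣtᵢ). Here n = 3 and Σtᵢ = 8.8 + 10.7 + 11.5 = 31.
Posterior ∝ λ^6e^(−8λ) · λ^3e^(−31λ) = λ^9e^(−39λ), i.e. Gamma(10, 39).
Mode = (a−1)/b = 9/39 ≈ 0.2308.

λ̂_MAP = 0.2308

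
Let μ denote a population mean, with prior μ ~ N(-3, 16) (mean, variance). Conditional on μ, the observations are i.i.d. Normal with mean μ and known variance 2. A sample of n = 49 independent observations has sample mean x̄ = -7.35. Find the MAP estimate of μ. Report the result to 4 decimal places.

n = 49, x̄ = -7.35.
For a Normal prior and Normal likelihood with known variance, the posterior is Normal; its mode equals its mean, the precision-weighted average.
Prior precision 1/σ₀² = 1/16 = 0.0625; data precision n/σ² = 49/2 = 24.5.
μ̂ = (0.0625·(-3) + 24.5·(-7.35)) / (0.0625 + 24.5) = (-180.2625)/24.5625 = -4807/655 ≈ -7.3389.

μ̂_MAP = -7.3389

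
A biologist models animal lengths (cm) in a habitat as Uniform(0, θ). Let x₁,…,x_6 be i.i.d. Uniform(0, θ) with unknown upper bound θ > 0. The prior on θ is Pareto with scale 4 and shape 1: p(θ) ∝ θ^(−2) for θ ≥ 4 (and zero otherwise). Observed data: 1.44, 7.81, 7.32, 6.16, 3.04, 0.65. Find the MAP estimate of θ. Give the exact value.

θ̂_MAP = 7.81

The Uniform(0, θ) likelihood is θ^(−n) for θ ≥ max(xᵢ), zero otherwise. Here max(xᵢ) = 7.81.
Posterior ∝ θ^(−2) · θ^(−6) = θ^(−8) on θ ≥ max(4, 7.81) = 7.81.
This density is strictly decreasing in θ, so the posterior mode lies at the lower boundary of the support.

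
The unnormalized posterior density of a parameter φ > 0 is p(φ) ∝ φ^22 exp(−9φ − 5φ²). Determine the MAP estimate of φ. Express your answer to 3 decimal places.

ℓ'(φ) = 22/φ − 9 − 10φ. Setting this to zero and multiplying by φ: 10φ² + 9φ − 22 = 0.
φ = (−9 + √(9² + 4·10·22)) / (2·10) = (−9 + √961) / 20 = (−9 + 31)/20 = 11/10.
ℓ''(φ) = −22/φ² − 10 < 0, confirming a maximum.

φ̂_MAP = 1.100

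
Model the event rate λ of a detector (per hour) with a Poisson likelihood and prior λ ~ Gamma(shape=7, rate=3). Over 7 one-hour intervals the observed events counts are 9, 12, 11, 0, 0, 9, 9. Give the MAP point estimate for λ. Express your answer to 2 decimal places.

Σxᵢ = 9+12+11+0+0+9+9 = 50, with n = 7.
Posterior ∝ λ^6e^(−3λ) · λ^50e^(−7λ) = λ^56e^(−10λ), i.e. Gamma(shape=57, rate=10).
The mode of a Gamma(a, b) with a ≥ 1 (shape–rate) is (a−1)/b = 56/10 ≈ 5.60.

λ̂_MAP = 5.60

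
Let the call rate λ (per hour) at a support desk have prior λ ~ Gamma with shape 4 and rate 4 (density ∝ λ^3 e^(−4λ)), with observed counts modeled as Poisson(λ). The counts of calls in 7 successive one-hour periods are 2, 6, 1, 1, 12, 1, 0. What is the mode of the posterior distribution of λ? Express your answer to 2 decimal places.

λ̂_MAP = 2.36

Σxᵢ = 2+6+1+1+12+1+0 = 23, with n = 7.
Posterior ∝ λ^3e^(−4λ) · λ^23e^(−7λ) = λ^26e^(−11λ), i.e. Gamma(shape=27, rate=11).
The mode of a Gamma(a, b) with a ≥ 1 (shape–rate) is (a−1)/b = 26/11 ≈ 2.36.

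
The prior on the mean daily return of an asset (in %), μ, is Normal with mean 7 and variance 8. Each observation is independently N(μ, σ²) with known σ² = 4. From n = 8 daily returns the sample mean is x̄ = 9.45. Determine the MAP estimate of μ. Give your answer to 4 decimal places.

n = 8, x̄ = 9.45.
For a Normal prior and Normal likelihood with known variance, the posterior is Normal; its mode equals its mean, the precision-weighted average.
Prior precision 1/σ₀² = 1/8 = 0.125; data precision n/σ² = 8/4 = 2.
μ̂ = (0.125·7 + 2·9.45) / (0.125 + 2) = 19.775/2.125 = 791/85 ≈ 9.3059.

μ̂_MAP = 9.3059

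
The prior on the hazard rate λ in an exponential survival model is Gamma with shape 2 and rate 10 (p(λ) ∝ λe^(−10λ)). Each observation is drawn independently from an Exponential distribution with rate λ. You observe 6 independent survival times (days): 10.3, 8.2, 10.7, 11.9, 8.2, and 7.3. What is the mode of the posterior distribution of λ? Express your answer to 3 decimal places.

The Exponential(rate=λ) likelihood is ∝ λ^n e^(−λΣtᵢ). Here n = 6 and Σtᵢ = 10.3 + 8.2 + 10.7 + 11.9 + 8.2 + 7.3 = 56.6.
Posterior ∝ λe^(−10λ) · λ^6e^(−56.6λ) = λ^7e^(−66.6λ), i.e. Gamma(8, 66.6).
Mode = (a−1)/b = 7/66.6 ≈ 0.105.

λ̂_MAP = 0.105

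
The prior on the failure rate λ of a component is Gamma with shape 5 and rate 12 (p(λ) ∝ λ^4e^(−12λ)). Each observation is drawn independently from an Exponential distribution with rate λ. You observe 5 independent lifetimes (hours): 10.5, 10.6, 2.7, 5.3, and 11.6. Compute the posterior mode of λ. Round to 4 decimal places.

λ̂_MAP = 0.1708

The Exponential(rate=λ) likelihood is ∝ λ^n e^(−λΣtᵢ). Here n = 5 and Σtᵢ = 10.5 + 10.6 + 2.7 + 5.3 + 11.6 = 40.7.
Posterior ∝ λ^4e^(−12λ) · λ^5e^(−40.7λ) = λ^9e^(−52.7λ), i.e. Gamma(10, 52.7).
Mode = (a−1)/b = 9/52.7 ≈ 0.1708.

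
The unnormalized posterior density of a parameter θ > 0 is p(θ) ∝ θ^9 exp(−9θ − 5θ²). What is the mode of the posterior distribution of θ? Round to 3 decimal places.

ℓ'(θ) = 9/θ − 9 − 10θ. Setting this to zero and multiplying by θ: 10θ² + 9θ − 9 = 0.
θ = (−9 + √(9² + 4·10·9)) / (2·10) = (−9 + √441) / 20 = (−9 + 21)/20 = 3/5.
ℓ''(θ) = −9/θ² − 10 < 0, confirming a maximum.

θ̂_MAP = 0.600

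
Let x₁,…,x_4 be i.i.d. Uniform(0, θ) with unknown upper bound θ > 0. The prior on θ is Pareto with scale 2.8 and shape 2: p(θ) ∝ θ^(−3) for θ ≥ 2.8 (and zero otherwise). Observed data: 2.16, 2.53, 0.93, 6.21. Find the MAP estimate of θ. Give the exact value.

The Uniform(0, θ) likelihood is θ^(−n) for θ ≥ max(xᵢ), zero otherwise. Here max(xᵢ) = 6.21.
Posterior ∝ θ^(−3) · θ^(−4) = θ^(−7) on θ ≥ max(2.8, 6.21) = 6.21.
This density is strictly decreasing in θ, so the posterior mode lies at the lower boundary of the support.

θ̂_MAP = 6.21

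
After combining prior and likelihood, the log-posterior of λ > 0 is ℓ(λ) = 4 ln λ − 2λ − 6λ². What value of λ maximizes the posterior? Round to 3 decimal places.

ℓ'(λ) = 4/λ − 2 − 12λ. Setting this to zero and multiplying by λ: 12λ² + 2λ − 4 = 0.
λ = (−2 + √(2² + 4·12·4)) / (2·12) = (−2 + √196) / 24 = (−2 + 14)/24 = 1/2.
ℓ''(λ) = −4/λ² − 12 < 0, confirming a maximum.

λ̂_MAP = 0.500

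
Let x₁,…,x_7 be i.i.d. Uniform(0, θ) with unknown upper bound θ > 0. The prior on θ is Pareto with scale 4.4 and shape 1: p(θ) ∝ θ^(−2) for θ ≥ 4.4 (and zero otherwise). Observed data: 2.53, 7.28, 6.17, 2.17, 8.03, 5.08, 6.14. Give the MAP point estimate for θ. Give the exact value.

The Uniform(0, θ) likelihood is θ^(−n) for θ ≥ max(xᵢ), zero otherwise. Here max(xᵢ) = 8.03.
Posterior ∝ θ^(−2) · θ^(−7) = θ^(−9) on θ ≥ max(4.4, 8.03) = 8.03.
This density is strictly decreasing in θ, so the posterior mode lies at the lower boundary of the support.

θ̂_MAP = 8.03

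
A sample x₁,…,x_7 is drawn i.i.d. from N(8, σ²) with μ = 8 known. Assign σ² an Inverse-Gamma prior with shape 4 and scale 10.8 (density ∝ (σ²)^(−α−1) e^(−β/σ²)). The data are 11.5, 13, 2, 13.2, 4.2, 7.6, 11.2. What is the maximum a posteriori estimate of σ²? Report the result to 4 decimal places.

σ̂²_MAP = 8.6312

Sum of squared deviations about the known mean: SS = (11.5−8)² + (13−8)² + (2−8)² + (13.2−8)² + (4.2−8)² + (7.6−8)² + (11.2−8)² = 125.13.
The Normal likelihood contributes (σ²)^(−n/2) exp(−SS/(2σ²)), so the posterior is Inverse-Gamma(α + n/2, β + SS/2) = Inverse-Gamma(7.5, 73.365).
The mode of Inverse-Gamma(a, b) is b/(a+1) = 73.365/8.5 ≈ 8.6312.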